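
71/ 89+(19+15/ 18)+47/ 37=432727/ 19758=21.90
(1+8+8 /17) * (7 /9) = 1127 /153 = 7.37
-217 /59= -3.68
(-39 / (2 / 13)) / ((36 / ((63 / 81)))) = -1183 / 216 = -5.48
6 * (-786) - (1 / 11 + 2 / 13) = -674423 / 143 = -4716.24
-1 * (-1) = 1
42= 42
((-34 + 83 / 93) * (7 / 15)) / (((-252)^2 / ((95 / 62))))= -58501 / 156927456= -0.00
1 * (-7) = -7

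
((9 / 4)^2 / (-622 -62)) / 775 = -9 / 942400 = -0.00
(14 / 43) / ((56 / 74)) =37 / 86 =0.43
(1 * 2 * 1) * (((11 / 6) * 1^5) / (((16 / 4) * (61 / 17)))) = 187 / 732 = 0.26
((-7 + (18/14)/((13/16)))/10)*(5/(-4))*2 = 493/364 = 1.35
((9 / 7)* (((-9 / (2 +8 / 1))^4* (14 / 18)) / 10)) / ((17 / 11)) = 72171 / 1700000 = 0.04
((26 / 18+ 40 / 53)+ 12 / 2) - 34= -12307 / 477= -25.80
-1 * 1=-1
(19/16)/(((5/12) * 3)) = 19/20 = 0.95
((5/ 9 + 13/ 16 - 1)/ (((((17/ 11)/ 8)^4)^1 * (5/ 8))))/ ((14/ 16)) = 12713541632/ 26309115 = 483.24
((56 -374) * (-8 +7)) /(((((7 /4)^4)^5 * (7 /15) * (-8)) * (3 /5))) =-1092639680102400 /558545864083284007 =-0.00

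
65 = 65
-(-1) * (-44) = -44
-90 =-90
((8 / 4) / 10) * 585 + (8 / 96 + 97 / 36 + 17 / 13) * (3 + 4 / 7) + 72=166741 / 819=203.59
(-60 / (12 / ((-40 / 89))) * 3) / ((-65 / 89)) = -120 / 13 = -9.23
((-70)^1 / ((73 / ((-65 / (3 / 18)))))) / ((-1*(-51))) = 9100 / 1241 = 7.33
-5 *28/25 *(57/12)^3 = -48013/80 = -600.16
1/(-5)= -1/5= -0.20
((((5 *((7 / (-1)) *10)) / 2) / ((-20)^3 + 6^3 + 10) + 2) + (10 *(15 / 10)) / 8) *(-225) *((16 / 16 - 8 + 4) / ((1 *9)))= 9089775 / 31096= 292.31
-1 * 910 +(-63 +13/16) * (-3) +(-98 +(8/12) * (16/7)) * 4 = -372739/336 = -1109.34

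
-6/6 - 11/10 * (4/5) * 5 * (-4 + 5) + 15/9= -56/15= -3.73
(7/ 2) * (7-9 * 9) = -259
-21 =-21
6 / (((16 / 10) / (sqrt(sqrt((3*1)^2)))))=15*sqrt(3) / 4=6.50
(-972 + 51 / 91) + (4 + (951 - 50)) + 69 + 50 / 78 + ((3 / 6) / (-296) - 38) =-5624273 / 161616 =-34.80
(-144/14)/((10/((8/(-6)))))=48/35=1.37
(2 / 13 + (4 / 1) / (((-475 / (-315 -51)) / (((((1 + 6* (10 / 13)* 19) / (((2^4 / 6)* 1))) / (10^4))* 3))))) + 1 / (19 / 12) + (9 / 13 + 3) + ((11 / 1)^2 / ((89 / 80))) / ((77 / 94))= 406261736261 / 2959250000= 137.29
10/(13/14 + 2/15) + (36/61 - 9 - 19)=-244756/13603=-17.99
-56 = -56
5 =5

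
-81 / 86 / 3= -27 / 86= -0.31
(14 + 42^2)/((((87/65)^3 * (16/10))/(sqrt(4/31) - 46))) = -28076286875/1317006 + 1220708125 * sqrt(31)/40827186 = -21151.80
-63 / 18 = -7 / 2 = -3.50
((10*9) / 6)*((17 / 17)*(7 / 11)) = 105 / 11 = 9.55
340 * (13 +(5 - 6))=4080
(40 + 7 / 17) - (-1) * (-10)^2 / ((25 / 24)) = 2319 / 17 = 136.41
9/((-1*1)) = -9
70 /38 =35 /19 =1.84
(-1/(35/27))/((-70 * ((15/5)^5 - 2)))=27/590450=0.00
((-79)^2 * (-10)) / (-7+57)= -6241 / 5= -1248.20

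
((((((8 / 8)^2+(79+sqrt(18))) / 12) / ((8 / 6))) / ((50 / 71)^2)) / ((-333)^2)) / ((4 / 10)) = 5041 * sqrt(2) / 591408000+5041 / 22177800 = 0.00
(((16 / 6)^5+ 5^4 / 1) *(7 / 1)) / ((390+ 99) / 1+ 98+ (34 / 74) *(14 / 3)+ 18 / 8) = 191290148 / 21268899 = 8.99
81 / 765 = 9 / 85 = 0.11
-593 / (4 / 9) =-5337 / 4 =-1334.25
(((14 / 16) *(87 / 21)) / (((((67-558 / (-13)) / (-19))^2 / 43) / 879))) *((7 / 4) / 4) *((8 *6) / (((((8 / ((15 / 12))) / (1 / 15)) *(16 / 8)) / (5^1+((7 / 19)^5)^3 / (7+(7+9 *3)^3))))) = 120914450099553000805561074807561 / 54012632443022141333148132944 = 2238.63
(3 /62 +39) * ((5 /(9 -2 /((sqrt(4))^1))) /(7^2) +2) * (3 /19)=5730507 /461776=12.41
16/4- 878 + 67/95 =-873.29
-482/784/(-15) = 0.04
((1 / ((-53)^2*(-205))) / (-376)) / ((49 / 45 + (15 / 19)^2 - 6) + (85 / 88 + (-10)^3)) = -35739 / 7763832336331529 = -0.00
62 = 62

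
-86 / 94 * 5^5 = -134375 / 47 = -2859.04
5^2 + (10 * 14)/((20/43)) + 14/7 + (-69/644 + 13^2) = 13913/28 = 496.89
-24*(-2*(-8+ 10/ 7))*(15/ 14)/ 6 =-2760/ 49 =-56.33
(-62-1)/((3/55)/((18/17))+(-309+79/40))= 16632/81041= 0.21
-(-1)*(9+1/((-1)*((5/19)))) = 26/5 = 5.20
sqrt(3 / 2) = sqrt(6) / 2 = 1.22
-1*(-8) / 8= 1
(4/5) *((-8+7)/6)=-2/15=-0.13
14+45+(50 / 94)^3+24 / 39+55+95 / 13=164762580 / 1349699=122.07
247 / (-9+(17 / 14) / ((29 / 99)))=-100282 / 1971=-50.88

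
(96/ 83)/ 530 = 48/ 21995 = 0.00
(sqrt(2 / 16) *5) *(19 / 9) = 95 *sqrt(2) / 36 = 3.73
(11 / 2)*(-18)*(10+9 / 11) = -1071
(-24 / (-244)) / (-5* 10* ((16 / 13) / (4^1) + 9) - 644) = -39 / 439871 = -0.00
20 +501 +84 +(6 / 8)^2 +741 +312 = 26537 / 16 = 1658.56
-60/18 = -10/3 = -3.33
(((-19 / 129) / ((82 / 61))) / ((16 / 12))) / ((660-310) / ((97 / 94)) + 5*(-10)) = -112423 / 395617200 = -0.00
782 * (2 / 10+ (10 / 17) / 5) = 1242 / 5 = 248.40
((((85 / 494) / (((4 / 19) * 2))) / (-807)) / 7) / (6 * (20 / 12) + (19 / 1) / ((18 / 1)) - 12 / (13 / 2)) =-51 / 6492584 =-0.00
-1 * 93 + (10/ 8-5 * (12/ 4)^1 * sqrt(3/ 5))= -367/ 4-3 * sqrt(15)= -103.37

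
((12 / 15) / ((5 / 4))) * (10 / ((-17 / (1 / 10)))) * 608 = -9728 / 425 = -22.89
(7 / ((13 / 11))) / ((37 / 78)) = 462 / 37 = 12.49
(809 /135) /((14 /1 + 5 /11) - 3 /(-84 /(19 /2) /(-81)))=-498344 /1083375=-0.46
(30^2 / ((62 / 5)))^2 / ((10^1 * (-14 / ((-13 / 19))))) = 3290625 / 127813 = 25.75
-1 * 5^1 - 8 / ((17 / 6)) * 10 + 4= -497 / 17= -29.24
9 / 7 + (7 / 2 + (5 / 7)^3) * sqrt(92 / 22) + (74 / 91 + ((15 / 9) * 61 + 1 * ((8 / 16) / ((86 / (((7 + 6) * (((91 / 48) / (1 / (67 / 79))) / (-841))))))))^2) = 241 * sqrt(506) / 686 + 283055143512050846848627 / 27379589661379178496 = 10346.08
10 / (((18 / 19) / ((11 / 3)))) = 1045 / 27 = 38.70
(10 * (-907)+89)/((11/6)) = -53886/11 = -4898.73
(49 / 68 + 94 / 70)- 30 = -66489 / 2380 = -27.94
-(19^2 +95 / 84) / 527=-30419 / 44268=-0.69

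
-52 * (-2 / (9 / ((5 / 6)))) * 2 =520 / 27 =19.26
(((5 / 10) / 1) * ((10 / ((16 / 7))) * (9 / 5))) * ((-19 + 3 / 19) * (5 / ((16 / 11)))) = -620235 / 2432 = -255.03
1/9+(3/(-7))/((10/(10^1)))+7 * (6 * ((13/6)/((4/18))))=51557/126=409.18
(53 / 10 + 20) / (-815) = -253 / 8150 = -0.03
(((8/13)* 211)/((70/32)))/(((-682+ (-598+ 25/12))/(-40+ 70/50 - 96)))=218116608/34887125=6.25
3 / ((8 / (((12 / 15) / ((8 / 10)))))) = 3 / 8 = 0.38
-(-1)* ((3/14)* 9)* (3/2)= 81/28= 2.89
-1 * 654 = -654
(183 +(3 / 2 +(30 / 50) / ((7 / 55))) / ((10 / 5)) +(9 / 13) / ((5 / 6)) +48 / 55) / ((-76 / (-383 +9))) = 63919473 / 69160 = 924.23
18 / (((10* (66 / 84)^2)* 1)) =1764 / 605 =2.92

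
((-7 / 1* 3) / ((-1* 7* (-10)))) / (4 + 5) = -1 / 30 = -0.03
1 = 1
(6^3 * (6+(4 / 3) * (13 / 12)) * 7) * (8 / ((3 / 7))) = 210112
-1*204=-204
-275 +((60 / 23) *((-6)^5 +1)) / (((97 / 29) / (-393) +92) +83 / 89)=-534677626775 / 1083943471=-493.27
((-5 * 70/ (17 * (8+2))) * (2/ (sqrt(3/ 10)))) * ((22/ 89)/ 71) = -1540 * sqrt(30)/ 322269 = -0.03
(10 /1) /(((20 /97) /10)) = 485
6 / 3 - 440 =-438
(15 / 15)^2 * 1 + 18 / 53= 71 / 53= 1.34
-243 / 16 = -15.19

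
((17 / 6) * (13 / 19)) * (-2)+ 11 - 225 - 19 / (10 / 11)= -136103 / 570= -238.78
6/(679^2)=6/461041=0.00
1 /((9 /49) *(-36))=-0.15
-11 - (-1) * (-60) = -71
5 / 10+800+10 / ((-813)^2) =1058211389 / 1321938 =800.50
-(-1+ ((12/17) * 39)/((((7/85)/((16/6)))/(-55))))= 343207/7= 49029.57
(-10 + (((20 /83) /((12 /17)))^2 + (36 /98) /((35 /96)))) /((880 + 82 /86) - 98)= -40582907521 /3579869848905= -0.01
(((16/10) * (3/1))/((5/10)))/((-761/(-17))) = 816/3805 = 0.21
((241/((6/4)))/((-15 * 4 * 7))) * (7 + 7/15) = -1928/675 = -2.86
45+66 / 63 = 967 / 21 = 46.05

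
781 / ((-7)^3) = -781 / 343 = -2.28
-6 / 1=-6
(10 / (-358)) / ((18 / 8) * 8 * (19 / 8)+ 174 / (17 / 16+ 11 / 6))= -0.00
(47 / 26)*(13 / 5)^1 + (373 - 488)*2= -2253 / 10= -225.30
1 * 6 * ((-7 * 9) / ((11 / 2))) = -756 / 11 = -68.73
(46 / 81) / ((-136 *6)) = -23 / 33048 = -0.00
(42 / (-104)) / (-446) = 21 / 23192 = 0.00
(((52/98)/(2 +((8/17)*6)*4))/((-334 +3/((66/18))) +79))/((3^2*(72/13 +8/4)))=-0.00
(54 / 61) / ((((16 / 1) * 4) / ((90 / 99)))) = 0.01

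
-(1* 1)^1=-1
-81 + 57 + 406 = 382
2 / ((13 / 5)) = 10 / 13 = 0.77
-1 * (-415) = 415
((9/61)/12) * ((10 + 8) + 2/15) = 68/305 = 0.22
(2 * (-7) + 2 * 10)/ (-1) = -6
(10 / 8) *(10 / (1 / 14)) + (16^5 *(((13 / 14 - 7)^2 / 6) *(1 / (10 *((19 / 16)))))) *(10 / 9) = 15156322175 / 25137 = 602948.73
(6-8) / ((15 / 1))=-2 / 15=-0.13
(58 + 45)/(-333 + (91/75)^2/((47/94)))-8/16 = -3015313/3713126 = -0.81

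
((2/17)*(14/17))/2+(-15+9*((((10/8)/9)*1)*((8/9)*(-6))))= -21.62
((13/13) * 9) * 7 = 63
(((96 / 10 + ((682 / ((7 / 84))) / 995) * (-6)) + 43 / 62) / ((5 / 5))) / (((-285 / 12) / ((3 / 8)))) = 7228317 / 11721100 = 0.62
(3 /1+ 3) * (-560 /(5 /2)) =-1344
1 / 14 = 0.07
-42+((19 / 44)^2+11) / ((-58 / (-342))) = 23.96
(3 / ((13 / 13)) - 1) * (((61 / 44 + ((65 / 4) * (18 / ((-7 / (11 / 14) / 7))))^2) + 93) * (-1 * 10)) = -2281577315 / 2156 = -1058245.51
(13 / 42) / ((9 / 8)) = 52 / 189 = 0.28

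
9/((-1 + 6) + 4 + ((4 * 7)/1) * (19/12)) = 27/160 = 0.17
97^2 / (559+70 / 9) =84681 / 5101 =16.60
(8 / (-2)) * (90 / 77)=-4.68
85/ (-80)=-17/ 16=-1.06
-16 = -16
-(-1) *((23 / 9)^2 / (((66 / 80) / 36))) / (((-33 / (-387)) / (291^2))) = 34244243680 / 121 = 283010278.35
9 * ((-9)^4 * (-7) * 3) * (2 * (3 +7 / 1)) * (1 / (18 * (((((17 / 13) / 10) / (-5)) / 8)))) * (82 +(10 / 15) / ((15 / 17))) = 592911446400 / 17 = 34877143905.88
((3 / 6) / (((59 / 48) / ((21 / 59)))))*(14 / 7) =1008 / 3481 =0.29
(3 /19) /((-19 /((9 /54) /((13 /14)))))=-7 /4693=-0.00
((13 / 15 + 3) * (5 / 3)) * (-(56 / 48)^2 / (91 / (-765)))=17255 / 234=73.74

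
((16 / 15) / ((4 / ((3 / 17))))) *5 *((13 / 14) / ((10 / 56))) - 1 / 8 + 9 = 6867 / 680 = 10.10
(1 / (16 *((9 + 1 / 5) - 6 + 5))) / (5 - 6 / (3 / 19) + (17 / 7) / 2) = -7 / 29192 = -0.00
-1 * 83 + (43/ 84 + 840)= 63631/ 84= 757.51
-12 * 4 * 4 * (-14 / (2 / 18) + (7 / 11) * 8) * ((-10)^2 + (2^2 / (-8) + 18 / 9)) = 25919040 / 11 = 2356276.36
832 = 832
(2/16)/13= 1/104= 0.01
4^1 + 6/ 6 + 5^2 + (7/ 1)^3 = 373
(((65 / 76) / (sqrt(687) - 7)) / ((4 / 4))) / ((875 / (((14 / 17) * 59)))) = 5369 / 10303700 + 767 * sqrt(687) / 10303700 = 0.00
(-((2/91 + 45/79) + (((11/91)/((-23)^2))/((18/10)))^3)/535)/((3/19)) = -72214816617088934002/10311476335426677865545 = -0.01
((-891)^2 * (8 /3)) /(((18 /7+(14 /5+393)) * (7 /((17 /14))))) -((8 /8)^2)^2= 89875579 /97601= 920.85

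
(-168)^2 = 28224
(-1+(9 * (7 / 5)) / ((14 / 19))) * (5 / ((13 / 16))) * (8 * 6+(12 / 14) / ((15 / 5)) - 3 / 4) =61226 / 13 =4709.69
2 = 2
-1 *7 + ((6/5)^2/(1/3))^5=14624921393/9765625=1497.59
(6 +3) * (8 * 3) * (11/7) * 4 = 9504/7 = 1357.71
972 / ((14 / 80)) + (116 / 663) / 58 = 25777454 / 4641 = 5554.29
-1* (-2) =2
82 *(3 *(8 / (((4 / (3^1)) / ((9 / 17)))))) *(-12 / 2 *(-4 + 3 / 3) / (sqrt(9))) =79704 / 17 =4688.47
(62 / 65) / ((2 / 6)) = 186 / 65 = 2.86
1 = 1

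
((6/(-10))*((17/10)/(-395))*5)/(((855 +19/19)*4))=0.00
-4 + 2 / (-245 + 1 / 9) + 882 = 967547 / 1102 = 877.99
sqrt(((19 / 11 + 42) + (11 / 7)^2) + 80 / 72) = sqrt(2524390) / 231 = 6.88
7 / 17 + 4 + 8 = 211 / 17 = 12.41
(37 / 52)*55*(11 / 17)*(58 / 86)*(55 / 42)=35704075 / 1596504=22.36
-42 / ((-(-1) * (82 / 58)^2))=-35322 / 1681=-21.01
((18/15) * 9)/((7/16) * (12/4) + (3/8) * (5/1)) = 288/85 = 3.39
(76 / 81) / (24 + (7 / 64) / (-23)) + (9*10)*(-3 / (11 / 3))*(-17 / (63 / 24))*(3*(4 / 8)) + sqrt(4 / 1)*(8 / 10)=3778589104 / 5270265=716.96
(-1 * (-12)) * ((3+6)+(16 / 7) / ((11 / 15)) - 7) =4728 / 77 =61.40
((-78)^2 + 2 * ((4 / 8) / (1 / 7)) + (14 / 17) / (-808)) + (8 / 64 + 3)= 83708887 / 13736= 6094.12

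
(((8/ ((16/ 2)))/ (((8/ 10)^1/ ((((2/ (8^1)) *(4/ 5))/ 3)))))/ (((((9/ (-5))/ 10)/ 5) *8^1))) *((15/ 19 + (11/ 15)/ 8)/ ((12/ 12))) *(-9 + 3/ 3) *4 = 50225/ 6156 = 8.16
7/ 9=0.78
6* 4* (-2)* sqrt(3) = -48* sqrt(3) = -83.14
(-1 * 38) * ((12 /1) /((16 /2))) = -57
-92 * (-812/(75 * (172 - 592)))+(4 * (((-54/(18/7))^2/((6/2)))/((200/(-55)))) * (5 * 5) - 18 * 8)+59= -9292211/2250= -4129.87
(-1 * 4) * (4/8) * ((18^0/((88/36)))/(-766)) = 9/8426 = 0.00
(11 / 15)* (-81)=-59.40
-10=-10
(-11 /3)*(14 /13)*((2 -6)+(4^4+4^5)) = -196504 /39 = -5038.56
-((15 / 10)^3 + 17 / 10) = -203 / 40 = -5.08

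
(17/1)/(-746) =-17/746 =-0.02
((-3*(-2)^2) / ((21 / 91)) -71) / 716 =-123 / 716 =-0.17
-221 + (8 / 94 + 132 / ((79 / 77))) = -342549 / 3713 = -92.26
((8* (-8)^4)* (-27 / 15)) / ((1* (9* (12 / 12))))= -32768 / 5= -6553.60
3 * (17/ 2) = 51/ 2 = 25.50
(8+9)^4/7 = 83521/7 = 11931.57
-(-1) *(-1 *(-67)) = 67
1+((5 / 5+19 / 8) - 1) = 27 / 8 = 3.38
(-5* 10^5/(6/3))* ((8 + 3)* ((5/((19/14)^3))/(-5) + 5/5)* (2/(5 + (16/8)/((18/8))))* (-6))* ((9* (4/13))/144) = 305538750000/4725851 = 64652.64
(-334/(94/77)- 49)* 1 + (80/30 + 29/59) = -2657401/8319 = -319.44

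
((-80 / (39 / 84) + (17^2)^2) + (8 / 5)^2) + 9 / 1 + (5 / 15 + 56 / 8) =81283396 / 975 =83367.59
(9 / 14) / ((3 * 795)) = 1 / 3710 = 0.00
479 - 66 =413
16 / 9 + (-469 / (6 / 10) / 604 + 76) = 415765 / 5436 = 76.48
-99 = -99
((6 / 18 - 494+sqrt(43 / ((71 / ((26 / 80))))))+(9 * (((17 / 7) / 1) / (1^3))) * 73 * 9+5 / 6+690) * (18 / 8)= 9 * sqrt(396890) / 5680+1834221 / 56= 32754.94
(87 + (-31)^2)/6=174.67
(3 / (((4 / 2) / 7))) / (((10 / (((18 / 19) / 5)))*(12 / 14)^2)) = 1029 / 3800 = 0.27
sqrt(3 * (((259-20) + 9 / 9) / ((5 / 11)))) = 12 * sqrt(11) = 39.80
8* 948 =7584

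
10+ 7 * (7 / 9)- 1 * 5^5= -27986 / 9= -3109.56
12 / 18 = 2 / 3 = 0.67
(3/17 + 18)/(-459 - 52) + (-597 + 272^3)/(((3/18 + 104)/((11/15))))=3845795803189/27146875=141666.24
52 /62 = 26 /31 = 0.84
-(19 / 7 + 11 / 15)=-362 / 105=-3.45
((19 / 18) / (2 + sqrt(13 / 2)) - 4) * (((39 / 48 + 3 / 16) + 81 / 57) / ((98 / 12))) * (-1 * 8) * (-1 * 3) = -26.81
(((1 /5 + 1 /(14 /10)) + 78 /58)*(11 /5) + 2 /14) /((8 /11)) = 71357 /10150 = 7.03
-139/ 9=-15.44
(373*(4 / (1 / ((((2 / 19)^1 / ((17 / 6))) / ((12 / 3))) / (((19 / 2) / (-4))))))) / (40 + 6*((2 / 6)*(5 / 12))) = -214848 / 1503565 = -0.14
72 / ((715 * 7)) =72 / 5005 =0.01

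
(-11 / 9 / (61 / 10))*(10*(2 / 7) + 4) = -1760 / 1281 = -1.37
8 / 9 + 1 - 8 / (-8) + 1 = 35 / 9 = 3.89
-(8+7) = -15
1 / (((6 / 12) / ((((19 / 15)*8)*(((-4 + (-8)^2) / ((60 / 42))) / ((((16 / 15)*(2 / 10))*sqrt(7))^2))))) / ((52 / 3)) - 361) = -92625 / 33437623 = -0.00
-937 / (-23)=937 / 23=40.74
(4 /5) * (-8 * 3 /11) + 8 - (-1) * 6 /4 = 853 /110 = 7.75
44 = 44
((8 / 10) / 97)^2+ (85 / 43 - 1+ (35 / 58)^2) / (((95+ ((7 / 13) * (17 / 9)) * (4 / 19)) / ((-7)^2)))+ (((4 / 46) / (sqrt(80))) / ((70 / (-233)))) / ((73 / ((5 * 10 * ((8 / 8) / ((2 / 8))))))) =4970278441459277 / 7201927805488700 - 466 * sqrt(5) / 11753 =0.60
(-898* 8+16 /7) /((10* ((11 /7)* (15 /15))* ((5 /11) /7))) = -175952 /25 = -7038.08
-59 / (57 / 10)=-590 / 57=-10.35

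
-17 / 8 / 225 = -17 / 1800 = -0.01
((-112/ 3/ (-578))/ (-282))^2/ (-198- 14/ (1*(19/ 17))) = -931/ 3736082252250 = -0.00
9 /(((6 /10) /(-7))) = -105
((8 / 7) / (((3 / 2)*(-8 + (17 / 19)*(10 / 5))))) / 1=-152 / 1239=-0.12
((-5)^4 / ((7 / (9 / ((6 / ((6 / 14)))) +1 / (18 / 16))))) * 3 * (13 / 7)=1568125 / 2058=761.97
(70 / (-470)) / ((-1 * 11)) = 0.01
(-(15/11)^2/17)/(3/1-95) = 225/189244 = 0.00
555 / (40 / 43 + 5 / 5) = 287.53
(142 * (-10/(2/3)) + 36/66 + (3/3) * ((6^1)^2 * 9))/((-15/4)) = 5296/11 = 481.45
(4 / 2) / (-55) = -2 / 55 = -0.04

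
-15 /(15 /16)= -16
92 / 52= 23 / 13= 1.77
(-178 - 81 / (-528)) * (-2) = 31301 / 88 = 355.69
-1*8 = -8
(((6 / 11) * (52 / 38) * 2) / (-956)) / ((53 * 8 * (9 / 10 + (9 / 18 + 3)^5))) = -1560 / 222855737137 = -0.00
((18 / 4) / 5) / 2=9 / 20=0.45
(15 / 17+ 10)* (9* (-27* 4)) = -179820 / 17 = -10577.65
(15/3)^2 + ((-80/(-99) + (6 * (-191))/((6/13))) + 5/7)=-1702339/693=-2456.48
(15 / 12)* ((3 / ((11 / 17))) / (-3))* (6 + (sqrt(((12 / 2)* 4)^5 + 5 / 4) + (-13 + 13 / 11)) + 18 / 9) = 1785 / 242 - 85* sqrt(31850501) / 88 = -5443.85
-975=-975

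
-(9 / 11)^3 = -729 / 1331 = -0.55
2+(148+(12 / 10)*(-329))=-1224 / 5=-244.80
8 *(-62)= -496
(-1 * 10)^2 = 100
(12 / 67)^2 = 144 / 4489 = 0.03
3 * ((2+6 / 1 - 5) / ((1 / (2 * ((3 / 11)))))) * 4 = 216 / 11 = 19.64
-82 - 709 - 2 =-793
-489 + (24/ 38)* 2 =-9267/ 19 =-487.74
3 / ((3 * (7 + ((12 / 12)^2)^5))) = 1 / 8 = 0.12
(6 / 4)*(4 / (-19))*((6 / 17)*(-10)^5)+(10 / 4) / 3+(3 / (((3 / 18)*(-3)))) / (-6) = 21603553 / 1938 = 11147.34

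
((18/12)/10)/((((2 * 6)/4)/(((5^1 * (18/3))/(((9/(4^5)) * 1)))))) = 512/3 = 170.67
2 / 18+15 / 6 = 47 / 18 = 2.61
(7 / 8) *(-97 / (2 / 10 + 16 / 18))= -4365 / 56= -77.95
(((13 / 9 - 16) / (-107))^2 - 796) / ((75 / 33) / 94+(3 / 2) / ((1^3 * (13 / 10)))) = -675.69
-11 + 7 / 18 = -191 / 18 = -10.61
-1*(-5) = 5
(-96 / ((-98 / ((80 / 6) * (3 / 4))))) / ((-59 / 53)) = -25440 / 2891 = -8.80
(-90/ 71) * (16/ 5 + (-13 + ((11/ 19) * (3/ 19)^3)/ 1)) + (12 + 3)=253708257/ 9252791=27.42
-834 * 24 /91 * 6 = -120096 /91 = -1319.74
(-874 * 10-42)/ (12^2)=-4391/ 72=-60.99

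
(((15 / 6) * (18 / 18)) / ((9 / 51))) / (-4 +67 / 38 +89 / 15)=8075 / 2107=3.83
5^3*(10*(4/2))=2500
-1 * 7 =-7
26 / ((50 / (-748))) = -9724 / 25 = -388.96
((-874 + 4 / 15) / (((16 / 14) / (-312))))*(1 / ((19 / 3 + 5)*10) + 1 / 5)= 42338933 / 850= 49810.51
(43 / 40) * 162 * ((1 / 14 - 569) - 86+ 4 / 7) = -31907763 / 280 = -113956.30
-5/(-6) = 5/6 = 0.83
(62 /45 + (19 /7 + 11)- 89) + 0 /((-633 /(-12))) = -23281 /315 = -73.91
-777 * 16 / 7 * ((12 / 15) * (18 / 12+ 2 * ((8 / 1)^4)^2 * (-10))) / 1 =2383706838624 / 5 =476741367724.80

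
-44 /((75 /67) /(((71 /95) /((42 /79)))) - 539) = 16535332 /202258567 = 0.08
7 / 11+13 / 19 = 1.32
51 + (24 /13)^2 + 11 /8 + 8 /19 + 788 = 21685921 /25688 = 844.20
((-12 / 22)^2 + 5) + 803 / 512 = 425355 / 61952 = 6.87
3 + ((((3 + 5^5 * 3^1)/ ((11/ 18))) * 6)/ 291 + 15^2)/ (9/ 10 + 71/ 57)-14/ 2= 324059546/ 1304941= 248.33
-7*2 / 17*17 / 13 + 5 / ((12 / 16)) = 218 / 39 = 5.59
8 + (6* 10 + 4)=72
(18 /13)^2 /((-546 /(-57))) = 3078 /15379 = 0.20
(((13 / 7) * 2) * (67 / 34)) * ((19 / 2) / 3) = 16549 / 714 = 23.18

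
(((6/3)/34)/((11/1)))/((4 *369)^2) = 1/407393712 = 0.00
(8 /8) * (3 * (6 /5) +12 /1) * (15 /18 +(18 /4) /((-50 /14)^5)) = 628866368 /48828125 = 12.88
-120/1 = -120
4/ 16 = 1/ 4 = 0.25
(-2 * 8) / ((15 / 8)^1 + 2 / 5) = -640 / 91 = -7.03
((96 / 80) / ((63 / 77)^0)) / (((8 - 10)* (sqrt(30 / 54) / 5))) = -9* sqrt(5) / 5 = -4.02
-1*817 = -817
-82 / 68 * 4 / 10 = -41 / 85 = -0.48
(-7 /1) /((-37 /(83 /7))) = 83 /37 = 2.24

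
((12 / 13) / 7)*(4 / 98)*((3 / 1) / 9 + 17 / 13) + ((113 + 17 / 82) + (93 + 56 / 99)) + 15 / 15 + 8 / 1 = 101541762131 / 470576106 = 215.78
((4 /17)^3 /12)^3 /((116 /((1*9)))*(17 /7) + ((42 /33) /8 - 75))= -0.00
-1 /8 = -0.12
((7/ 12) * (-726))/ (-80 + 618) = -847/ 1076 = -0.79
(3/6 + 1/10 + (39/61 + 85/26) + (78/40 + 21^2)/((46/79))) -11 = 550253889/729560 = 754.23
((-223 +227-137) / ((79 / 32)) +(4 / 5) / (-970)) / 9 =-10320958 / 1724175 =-5.99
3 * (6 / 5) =18 / 5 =3.60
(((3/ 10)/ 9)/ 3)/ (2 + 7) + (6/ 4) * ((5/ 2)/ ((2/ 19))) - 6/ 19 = 2173711/ 61560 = 35.31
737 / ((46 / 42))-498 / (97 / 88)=493317 / 2231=221.12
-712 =-712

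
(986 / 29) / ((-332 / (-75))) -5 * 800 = -662725 / 166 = -3992.32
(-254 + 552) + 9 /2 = 605 /2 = 302.50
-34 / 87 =-0.39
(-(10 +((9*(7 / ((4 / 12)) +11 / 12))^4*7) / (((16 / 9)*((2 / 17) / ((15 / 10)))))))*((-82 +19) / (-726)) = -26147973321031233 / 3964928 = -6594816682.93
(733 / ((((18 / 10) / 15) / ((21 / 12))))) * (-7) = -897925 / 12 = -74827.08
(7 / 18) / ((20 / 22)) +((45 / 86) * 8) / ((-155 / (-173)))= 1223681 / 239940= 5.10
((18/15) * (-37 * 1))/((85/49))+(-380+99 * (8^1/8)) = -130303/425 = -306.60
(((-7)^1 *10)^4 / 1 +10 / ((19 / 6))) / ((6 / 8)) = 1824760240 / 57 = 32013337.54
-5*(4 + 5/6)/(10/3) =-29/4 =-7.25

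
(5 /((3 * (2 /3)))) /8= 5 /16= 0.31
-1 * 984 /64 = -123 /8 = -15.38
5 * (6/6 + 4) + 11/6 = 161/6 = 26.83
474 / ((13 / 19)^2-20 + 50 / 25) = -171114 / 6329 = -27.04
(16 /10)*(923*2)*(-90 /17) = -265824 /17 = -15636.71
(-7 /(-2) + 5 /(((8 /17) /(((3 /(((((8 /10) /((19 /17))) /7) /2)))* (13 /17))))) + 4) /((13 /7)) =922005 /3536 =260.75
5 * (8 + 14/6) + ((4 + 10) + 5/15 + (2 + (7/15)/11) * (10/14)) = 15583/231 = 67.46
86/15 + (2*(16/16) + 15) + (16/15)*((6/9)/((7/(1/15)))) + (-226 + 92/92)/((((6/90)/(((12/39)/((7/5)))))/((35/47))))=-1529037383/2886975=-529.63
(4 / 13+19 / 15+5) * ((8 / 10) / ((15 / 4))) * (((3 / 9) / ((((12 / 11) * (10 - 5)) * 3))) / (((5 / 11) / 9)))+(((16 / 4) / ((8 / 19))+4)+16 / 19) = 621375419 / 41681250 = 14.91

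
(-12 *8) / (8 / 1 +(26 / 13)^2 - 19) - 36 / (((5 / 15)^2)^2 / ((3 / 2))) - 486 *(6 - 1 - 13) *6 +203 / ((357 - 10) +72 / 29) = 1345705699 / 70945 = 18968.30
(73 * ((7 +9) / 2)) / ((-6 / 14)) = -4088 / 3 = -1362.67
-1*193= -193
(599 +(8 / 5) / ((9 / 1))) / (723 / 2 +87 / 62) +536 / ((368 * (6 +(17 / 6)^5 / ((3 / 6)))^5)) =1.65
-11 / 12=-0.92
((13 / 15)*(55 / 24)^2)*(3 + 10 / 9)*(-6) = -291005 / 2592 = -112.27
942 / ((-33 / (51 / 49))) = -16014 / 539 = -29.71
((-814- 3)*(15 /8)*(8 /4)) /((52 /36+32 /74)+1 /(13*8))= -106103790 /65333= -1624.05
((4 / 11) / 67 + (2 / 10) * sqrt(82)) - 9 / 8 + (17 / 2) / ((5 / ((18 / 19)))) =274993 / 560120 + sqrt(82) / 5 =2.30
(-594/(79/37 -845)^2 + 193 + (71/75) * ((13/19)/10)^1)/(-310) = -167230460732288/268519558614375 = -0.62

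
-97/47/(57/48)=-1552/893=-1.74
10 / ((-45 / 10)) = -20 / 9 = -2.22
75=75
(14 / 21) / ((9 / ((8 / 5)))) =16 / 135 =0.12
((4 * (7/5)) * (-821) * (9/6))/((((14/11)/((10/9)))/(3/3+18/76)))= -424457/57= -7446.61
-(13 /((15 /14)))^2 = -33124 /225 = -147.22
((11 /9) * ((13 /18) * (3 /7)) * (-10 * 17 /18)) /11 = -1105 /3402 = -0.32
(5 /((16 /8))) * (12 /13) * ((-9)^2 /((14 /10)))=12150 /91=133.52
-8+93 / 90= -209 / 30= -6.97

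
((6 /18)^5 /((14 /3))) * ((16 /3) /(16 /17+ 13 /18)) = 272 /96201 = 0.00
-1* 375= -375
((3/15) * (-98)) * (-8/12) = 196/15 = 13.07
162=162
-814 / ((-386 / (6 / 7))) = 2442 / 1351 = 1.81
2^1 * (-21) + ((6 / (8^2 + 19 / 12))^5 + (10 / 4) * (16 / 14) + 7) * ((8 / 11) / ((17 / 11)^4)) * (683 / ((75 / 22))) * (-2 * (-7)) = 2195519259493280014230674 / 630390059139139033675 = 3482.79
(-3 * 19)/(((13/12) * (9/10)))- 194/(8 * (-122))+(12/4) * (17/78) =-57.61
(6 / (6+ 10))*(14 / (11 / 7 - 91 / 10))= -735 / 1054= -0.70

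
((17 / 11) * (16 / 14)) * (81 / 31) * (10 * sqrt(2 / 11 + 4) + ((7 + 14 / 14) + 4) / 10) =66096 / 11935 + 110160 * sqrt(506) / 26257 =99.91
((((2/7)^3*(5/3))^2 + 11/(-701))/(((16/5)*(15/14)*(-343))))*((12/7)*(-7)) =-10525651/72740259018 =-0.00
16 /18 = 8 /9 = 0.89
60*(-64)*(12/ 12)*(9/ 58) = -17280/ 29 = -595.86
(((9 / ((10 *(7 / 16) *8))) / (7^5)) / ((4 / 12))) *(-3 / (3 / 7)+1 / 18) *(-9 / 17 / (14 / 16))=2700 / 14000231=0.00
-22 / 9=-2.44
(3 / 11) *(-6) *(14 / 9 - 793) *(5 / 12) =35615 / 66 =539.62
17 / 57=0.30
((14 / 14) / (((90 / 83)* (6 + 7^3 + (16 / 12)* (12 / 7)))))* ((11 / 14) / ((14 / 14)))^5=13367233 / 17003689920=0.00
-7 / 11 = -0.64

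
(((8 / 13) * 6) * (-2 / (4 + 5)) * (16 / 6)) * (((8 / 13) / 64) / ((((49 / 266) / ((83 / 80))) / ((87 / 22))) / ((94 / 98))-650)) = 34391216 / 1062450849135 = 0.00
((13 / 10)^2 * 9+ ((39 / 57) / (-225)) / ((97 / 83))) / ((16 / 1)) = 25224511 / 26539200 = 0.95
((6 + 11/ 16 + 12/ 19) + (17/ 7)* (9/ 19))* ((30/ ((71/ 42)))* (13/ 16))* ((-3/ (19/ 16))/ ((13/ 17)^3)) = -11953844865/ 17326556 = -689.91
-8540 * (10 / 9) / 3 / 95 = -17080 / 513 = -33.29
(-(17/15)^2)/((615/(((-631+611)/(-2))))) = -578/27675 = -0.02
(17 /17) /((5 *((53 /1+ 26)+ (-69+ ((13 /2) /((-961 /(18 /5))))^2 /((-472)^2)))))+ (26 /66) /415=14757110509408357 /704421848998590855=0.02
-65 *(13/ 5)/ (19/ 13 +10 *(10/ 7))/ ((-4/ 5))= 76895/ 5732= 13.42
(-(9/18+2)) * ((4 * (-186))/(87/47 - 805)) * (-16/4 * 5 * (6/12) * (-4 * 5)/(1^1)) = -4371000/9437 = -463.18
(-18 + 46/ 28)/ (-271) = 229/ 3794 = 0.06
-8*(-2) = 16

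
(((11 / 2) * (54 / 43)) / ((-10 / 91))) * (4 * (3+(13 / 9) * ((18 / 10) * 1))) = -1513512 / 1075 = -1407.92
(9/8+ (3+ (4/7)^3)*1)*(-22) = -130141/1372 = -94.85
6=6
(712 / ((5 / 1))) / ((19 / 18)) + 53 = 17851 / 95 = 187.91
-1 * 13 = -13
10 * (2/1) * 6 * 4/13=480/13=36.92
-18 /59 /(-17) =18 /1003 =0.02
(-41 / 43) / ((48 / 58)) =-1189 / 1032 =-1.15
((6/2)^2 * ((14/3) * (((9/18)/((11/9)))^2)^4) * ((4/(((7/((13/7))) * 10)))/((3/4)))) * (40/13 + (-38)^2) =202448728863/30010243340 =6.75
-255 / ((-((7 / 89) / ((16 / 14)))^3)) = 92040752640 / 117649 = 782333.49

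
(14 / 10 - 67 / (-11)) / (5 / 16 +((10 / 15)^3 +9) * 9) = 19776 / 221705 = 0.09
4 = 4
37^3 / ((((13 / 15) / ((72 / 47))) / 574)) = 31400807760 / 611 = 51392484.06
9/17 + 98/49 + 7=9.53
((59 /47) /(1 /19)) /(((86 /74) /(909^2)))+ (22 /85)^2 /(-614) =76017105681854693 /4482729575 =16957771.91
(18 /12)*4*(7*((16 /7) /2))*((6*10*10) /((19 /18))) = 518400 /19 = 27284.21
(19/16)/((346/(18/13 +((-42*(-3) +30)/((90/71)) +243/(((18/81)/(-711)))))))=-5760193501/2159040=-2667.94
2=2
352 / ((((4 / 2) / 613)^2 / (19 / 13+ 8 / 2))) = 2347804712 / 13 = 180600362.46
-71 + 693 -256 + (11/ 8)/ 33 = 8785/ 24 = 366.04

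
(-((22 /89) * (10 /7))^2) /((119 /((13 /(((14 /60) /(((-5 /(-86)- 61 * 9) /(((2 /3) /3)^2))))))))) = 530738851500 /817787803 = 648.99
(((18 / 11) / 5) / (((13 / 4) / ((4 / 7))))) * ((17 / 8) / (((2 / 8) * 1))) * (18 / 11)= 44064 / 55055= 0.80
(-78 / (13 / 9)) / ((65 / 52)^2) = -864 / 25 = -34.56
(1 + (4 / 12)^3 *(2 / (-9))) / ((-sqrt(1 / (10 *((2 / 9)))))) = -482 *sqrt(5) / 729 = -1.48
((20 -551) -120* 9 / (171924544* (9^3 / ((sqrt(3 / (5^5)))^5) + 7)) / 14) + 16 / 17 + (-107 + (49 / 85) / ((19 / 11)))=-28807214259092316625336740633908471 / 45242782609963417049821344052640 -889892578125* sqrt(15) / 196098748154640197739163720352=-636.73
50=50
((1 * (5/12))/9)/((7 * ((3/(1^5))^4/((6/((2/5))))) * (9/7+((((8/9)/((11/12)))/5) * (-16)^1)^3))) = -4159375/97102256868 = -0.00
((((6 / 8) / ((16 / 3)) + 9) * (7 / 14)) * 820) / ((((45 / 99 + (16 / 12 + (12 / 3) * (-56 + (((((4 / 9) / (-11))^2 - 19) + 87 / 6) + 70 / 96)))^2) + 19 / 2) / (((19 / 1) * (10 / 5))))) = 218879005348575 / 86886926719657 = 2.52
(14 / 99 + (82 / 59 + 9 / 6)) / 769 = 35411 / 8983458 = 0.00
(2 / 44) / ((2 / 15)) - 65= -64.66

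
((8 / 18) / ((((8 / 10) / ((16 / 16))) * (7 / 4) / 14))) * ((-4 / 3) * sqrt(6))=-160 * sqrt(6) / 27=-14.52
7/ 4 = 1.75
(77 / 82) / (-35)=-11 / 410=-0.03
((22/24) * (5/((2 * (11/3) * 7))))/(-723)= -5/40488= -0.00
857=857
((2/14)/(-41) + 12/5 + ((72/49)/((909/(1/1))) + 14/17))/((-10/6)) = -166694553/86236325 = -1.93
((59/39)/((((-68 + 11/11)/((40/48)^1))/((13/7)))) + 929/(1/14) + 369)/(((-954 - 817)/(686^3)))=-371949753540260/152559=-2438071523.41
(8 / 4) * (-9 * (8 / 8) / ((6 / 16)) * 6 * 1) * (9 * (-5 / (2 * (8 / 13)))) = 10530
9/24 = 3/8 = 0.38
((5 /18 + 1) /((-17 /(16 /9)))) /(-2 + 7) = -184 /6885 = -0.03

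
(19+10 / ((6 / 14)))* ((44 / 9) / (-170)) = -2794 / 2295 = -1.22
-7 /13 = -0.54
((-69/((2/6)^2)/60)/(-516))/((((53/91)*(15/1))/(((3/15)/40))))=2093/182320000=0.00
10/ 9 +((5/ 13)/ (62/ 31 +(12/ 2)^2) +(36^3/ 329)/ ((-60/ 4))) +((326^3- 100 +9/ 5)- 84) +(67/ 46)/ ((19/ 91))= 2913960767399411/ 84107205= 34645792.44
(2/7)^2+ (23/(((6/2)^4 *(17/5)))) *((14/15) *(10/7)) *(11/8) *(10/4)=376021/809676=0.46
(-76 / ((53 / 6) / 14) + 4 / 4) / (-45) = 6331 / 2385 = 2.65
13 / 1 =13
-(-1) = 1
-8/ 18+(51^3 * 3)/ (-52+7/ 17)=-60890317/ 7893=-7714.47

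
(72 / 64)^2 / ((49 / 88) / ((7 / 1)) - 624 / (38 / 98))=-16929 / 21524440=-0.00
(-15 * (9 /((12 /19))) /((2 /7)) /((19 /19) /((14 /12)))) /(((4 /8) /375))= -5236875 /8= -654609.38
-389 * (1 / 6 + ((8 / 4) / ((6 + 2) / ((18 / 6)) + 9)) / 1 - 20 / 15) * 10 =81301 / 21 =3871.48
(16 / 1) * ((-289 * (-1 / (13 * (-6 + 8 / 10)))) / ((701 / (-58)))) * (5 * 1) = 3352400 / 118469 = 28.30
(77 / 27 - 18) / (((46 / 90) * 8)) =-2045 / 552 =-3.70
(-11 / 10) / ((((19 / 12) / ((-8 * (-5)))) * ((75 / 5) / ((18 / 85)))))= -3168 / 8075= -0.39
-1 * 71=-71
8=8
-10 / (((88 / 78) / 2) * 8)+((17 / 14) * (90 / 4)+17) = 25937 / 616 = 42.11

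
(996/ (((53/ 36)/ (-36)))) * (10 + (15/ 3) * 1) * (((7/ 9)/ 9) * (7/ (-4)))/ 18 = 162680/ 53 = 3069.43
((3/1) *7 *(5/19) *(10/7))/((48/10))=125/76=1.64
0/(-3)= 0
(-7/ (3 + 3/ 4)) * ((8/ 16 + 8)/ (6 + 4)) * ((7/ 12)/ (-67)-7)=11.12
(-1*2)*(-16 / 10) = 16 / 5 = 3.20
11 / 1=11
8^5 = 32768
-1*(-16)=16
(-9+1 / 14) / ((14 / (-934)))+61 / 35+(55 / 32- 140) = 3599539 / 7840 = 459.12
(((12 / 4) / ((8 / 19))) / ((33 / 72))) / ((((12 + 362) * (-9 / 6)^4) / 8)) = 1216 / 18513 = 0.07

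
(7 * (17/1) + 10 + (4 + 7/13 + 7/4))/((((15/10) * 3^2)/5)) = 11725/234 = 50.11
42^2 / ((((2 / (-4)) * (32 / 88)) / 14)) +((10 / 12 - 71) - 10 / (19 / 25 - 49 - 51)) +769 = -223503475 / 1654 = -135129.07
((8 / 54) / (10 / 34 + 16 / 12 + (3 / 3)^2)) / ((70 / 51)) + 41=288724 / 7035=41.04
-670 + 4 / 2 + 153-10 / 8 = -2065 / 4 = -516.25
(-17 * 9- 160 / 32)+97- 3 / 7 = -61.43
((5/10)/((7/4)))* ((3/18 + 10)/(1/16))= 976/21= 46.48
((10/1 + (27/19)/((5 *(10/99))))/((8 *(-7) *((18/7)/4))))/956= -12173/32695200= -0.00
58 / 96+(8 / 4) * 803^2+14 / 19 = 1176132839 / 912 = 1289619.34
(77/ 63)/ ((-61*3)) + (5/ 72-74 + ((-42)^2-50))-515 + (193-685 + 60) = 9131795/ 13176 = 693.06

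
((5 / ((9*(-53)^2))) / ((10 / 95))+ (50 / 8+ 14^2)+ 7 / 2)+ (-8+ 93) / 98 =1023813967 / 4955076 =206.62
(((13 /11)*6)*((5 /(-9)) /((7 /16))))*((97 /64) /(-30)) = 1261 /2772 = 0.45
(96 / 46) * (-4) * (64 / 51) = -10.48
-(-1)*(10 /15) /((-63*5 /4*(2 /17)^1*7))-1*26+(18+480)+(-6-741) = -1819193 /6615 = -275.01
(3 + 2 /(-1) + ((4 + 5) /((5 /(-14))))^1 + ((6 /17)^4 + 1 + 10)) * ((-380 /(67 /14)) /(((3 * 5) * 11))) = 1952761328 /307774885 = 6.34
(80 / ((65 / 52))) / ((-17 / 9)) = -576 / 17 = -33.88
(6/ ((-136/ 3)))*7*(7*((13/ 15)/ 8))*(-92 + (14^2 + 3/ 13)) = -39837/ 544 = -73.23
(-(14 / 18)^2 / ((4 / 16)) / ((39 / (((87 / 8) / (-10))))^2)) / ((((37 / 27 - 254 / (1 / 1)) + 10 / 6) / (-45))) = -17661 / 52349440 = -0.00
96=96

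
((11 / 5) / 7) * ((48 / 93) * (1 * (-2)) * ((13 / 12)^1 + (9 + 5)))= -15928 / 3255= -4.89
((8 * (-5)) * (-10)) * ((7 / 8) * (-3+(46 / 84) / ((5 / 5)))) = -2575 / 3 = -858.33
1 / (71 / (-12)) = -12 / 71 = -0.17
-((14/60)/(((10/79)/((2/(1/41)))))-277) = 18877/150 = 125.85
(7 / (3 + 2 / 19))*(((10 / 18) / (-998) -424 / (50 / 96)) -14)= -1866.69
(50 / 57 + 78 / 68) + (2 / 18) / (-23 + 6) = 11731 / 5814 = 2.02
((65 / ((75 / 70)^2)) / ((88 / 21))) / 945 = 637 / 44550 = 0.01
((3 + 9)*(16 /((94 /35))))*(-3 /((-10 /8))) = 8064 /47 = 171.57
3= 3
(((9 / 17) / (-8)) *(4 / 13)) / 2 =-9 / 884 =-0.01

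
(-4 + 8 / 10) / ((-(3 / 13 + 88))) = 208 / 5735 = 0.04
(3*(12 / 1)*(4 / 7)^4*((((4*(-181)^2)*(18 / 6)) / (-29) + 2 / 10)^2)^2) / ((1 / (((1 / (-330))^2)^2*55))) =601164322.18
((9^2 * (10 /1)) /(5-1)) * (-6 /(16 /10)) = -6075 /8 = -759.38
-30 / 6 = -5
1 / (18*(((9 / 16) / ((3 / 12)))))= 2 / 81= 0.02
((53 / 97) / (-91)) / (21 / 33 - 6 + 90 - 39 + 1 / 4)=-2332 / 17821713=-0.00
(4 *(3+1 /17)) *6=1248 /17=73.41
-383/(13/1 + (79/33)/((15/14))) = -189585/7541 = -25.14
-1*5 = -5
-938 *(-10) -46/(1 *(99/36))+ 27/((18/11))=206355/22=9379.77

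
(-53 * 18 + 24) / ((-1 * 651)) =10 / 7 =1.43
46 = 46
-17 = -17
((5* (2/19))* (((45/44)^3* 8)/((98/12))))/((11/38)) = 1366875/717409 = 1.91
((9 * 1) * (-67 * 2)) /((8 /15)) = -9045 /4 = -2261.25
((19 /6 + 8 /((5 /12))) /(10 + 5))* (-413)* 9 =-5542.46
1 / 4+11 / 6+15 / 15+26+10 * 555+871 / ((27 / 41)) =745385 / 108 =6901.71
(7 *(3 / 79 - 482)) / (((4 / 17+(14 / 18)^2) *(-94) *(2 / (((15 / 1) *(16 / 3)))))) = 7340098500 / 4295941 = 1708.61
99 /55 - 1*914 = -4561 /5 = -912.20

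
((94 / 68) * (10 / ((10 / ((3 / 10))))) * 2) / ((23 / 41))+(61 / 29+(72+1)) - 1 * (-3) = 9023799 / 113390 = 79.58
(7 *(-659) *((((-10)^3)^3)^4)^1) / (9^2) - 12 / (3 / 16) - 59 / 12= -18452000000000000000000000000000000022329 / 324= -56950617283950617283950620000000000000.00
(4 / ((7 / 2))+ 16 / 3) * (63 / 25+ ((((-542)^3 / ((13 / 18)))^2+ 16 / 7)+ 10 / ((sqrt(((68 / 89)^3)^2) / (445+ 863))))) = 56495717586223228335333541 / 179490675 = 314755725255494349.97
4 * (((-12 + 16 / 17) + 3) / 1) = -548 / 17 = -32.24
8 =8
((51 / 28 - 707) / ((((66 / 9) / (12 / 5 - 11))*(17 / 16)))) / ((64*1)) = 46311 / 3808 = 12.16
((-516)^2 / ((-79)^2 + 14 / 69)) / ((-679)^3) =-18371664 / 134811429887477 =-0.00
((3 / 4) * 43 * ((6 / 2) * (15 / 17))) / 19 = 5805 / 1292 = 4.49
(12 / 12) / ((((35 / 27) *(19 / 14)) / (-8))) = -432 / 95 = -4.55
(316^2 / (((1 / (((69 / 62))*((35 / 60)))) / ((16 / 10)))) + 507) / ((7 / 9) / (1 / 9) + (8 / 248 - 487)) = -16155401 / 74395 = -217.16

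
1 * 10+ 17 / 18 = 197 / 18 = 10.94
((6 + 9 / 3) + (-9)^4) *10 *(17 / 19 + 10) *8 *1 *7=40083915.79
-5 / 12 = -0.42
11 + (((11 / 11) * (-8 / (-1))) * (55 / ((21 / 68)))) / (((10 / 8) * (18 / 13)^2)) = 1030007 / 1701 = 605.53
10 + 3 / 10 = 103 / 10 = 10.30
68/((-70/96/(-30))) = 19584/7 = 2797.71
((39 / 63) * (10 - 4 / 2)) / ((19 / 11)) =1144 / 399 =2.87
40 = 40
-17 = -17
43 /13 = 3.31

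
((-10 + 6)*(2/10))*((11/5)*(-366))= 644.16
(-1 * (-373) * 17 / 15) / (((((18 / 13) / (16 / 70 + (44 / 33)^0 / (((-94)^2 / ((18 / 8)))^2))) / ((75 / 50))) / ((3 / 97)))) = 823801565149459 / 254461701043200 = 3.24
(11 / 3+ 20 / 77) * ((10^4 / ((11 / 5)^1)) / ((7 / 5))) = 226750000 / 17787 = 12748.07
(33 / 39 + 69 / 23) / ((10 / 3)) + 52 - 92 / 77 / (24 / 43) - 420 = -2216135 / 6006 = -368.99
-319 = -319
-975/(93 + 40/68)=-16575/1591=-10.42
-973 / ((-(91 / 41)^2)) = 197.51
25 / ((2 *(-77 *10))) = -5 / 308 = -0.02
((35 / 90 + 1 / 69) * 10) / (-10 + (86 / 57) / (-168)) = -444220 / 1102229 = -0.40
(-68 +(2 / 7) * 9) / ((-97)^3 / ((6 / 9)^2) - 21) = 1832 / 57498987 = 0.00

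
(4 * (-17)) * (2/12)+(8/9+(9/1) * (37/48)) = -505/144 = -3.51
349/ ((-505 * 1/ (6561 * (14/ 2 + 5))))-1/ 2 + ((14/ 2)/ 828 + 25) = -22741095539/ 418140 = -54386.32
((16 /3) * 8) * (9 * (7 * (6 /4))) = 4032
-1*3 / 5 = -3 / 5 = -0.60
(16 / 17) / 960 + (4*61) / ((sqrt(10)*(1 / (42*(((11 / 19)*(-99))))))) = 1 / 1020-5580036*sqrt(10) / 95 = -185743.40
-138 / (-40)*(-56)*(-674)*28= 18230352 / 5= 3646070.40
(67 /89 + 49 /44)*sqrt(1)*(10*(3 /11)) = 5.09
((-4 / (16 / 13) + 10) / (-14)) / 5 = -27 / 280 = -0.10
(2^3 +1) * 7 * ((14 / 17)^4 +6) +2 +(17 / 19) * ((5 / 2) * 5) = 1333507569 / 3173798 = 420.16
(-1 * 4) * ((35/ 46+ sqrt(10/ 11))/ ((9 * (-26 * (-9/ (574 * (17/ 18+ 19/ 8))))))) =-68593 * sqrt(110)/ 208494 - 2400755/ 871884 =-6.20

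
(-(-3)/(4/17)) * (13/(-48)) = -221/64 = -3.45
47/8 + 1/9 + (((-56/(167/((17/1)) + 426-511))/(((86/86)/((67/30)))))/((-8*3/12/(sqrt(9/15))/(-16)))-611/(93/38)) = -543871/2232 + 127568*sqrt(15)/47925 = -233.36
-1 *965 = -965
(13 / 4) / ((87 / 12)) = 0.45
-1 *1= -1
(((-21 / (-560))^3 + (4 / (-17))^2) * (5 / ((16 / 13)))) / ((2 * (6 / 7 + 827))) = 12232493 / 89964544000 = 0.00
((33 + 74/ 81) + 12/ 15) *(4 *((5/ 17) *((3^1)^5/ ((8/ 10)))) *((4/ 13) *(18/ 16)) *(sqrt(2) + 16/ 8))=111645 *sqrt(2)/ 26 + 111645/ 13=14660.76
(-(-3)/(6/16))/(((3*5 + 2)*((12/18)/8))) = 96/17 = 5.65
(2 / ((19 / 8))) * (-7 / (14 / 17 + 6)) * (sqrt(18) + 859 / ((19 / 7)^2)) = -20035316 / 198911-1428 * sqrt(2) / 551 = -104.39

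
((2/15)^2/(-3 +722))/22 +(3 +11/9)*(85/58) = 319325933/51606225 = 6.19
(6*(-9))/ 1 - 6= -60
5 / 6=0.83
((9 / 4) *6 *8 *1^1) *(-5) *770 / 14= -29700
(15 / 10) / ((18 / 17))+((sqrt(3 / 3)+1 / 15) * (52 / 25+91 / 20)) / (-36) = 5491 / 4500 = 1.22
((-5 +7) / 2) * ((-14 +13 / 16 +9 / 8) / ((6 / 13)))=-2509 / 96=-26.14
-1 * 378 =-378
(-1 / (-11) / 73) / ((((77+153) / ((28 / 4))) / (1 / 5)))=7 / 923450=0.00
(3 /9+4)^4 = 28561 /81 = 352.60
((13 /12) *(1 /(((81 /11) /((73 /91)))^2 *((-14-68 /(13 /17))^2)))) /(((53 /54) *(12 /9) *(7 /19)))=159267823 /63267179994144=0.00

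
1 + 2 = 3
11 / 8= 1.38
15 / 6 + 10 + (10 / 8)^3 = 925 / 64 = 14.45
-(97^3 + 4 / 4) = -912674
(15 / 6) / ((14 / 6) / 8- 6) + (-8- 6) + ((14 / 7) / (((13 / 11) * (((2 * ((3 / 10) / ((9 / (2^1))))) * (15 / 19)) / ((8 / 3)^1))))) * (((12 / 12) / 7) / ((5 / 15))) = 49066 / 12467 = 3.94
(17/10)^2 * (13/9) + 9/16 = 17053/3600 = 4.74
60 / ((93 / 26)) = 520 / 31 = 16.77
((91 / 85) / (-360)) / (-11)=91 / 336600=0.00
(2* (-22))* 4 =-176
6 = 6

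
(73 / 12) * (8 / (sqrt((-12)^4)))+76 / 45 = 2189 / 1080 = 2.03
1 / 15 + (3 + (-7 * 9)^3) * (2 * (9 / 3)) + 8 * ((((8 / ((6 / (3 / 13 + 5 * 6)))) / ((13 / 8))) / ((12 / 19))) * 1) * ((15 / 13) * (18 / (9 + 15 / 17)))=-345936058661 / 230685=-1499603.61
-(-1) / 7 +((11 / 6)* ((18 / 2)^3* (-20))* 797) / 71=-149126599 / 497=-300053.52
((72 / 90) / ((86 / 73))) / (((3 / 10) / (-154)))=-44968 / 129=-348.59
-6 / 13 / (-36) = 1 / 78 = 0.01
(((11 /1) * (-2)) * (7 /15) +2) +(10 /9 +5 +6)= 173 /45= 3.84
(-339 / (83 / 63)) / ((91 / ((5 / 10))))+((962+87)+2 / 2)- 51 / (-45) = 33979421 / 32370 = 1049.72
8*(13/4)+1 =27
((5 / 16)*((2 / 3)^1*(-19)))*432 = -1710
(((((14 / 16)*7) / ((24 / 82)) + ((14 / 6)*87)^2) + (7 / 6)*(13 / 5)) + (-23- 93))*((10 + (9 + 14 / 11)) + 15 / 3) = 2743323599 / 2640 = 1039137.73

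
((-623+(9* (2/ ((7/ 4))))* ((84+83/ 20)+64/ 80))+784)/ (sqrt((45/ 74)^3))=2786618* sqrt(370)/ 23625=2268.85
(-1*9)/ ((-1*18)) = 1/ 2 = 0.50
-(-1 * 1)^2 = -1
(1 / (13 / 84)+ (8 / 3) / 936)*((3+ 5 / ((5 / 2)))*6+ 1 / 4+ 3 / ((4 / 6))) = 315391 / 1404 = 224.64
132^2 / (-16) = -1089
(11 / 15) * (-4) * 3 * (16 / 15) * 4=-2816 / 75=-37.55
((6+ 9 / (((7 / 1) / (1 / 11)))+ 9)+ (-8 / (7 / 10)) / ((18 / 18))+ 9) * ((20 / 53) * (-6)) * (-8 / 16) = 58620 / 4081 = 14.36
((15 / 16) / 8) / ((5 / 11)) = 0.26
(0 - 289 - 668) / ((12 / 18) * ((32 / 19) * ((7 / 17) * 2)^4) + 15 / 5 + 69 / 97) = -441930741813 / 1952337448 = -226.36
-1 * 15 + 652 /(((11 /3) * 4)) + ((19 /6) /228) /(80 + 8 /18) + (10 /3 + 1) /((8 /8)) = 6458113 /191136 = 33.79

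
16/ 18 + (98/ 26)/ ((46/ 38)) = 10771/ 2691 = 4.00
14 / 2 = 7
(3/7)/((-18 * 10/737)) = -737/420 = -1.75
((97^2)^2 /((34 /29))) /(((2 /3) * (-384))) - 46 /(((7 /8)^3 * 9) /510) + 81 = -2675926227985 /8956416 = -298771.99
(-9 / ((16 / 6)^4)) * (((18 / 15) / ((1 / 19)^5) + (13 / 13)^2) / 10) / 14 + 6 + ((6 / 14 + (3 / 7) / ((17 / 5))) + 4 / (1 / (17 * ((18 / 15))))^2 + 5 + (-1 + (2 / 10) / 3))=-2102.10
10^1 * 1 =10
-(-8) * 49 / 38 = 10.32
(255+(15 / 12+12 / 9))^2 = 9554281 / 144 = 66349.17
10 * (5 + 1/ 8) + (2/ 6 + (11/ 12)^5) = 12996635/ 248832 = 52.23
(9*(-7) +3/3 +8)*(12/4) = -162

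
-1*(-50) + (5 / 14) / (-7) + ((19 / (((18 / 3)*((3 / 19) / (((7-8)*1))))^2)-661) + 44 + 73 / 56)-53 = -18974287 / 31752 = -597.58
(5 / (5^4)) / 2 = 1 / 250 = 0.00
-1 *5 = -5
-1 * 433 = -433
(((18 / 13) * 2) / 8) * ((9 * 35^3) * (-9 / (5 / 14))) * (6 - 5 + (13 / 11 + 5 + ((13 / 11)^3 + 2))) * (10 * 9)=-3281601336.44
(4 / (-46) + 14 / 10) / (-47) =-151 / 5405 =-0.03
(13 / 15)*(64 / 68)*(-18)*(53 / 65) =-5088 / 425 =-11.97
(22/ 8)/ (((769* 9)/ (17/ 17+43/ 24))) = 737/ 664416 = 0.00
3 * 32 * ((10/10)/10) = 48/5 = 9.60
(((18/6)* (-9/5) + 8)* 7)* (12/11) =19.85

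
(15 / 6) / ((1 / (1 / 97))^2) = 5 / 18818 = 0.00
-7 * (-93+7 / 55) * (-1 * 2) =-71512 / 55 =-1300.22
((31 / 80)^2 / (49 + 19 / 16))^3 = 0.00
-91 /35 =-13 /5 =-2.60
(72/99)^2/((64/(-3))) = -3/121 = -0.02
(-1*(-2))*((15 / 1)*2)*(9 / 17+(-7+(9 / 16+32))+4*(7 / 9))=357445 / 204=1752.18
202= 202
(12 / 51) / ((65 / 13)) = 4 / 85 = 0.05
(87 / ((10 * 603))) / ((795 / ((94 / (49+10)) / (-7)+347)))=461477 / 73328150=0.01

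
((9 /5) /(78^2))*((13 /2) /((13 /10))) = 1 /676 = 0.00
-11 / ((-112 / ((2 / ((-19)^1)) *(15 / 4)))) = -165 / 4256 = -0.04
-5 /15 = -1 /3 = -0.33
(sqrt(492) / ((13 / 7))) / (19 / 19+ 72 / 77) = 1078 * sqrt(123) / 1937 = 6.17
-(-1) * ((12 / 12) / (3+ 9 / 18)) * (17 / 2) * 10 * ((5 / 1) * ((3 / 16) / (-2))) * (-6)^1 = 3825 / 56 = 68.30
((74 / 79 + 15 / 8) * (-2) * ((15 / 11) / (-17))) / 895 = 5331 / 10577468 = 0.00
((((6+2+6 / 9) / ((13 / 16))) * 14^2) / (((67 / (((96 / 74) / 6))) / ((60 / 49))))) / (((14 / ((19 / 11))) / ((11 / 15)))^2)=369664 / 5466195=0.07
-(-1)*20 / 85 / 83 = 4 / 1411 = 0.00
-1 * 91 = -91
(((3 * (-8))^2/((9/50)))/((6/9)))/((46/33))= 79200/23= 3443.48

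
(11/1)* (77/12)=847/12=70.58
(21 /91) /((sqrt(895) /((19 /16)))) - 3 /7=-3 /7 + 57 *sqrt(895) /186160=-0.42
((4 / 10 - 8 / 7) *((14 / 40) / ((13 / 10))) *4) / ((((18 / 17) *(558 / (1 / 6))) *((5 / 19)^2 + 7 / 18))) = -0.00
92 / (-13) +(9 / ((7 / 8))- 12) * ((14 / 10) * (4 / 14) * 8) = -5716 / 455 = -12.56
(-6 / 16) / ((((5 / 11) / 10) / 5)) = -165 / 4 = -41.25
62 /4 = 31 /2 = 15.50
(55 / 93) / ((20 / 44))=121 / 93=1.30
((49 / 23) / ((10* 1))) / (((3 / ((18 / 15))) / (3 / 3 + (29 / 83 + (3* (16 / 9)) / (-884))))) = 3622276 / 31641675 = 0.11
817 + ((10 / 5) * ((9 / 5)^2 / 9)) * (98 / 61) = 1247689 / 1525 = 818.16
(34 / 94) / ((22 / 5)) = 85 / 1034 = 0.08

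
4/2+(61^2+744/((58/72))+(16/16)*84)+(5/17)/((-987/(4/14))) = 16113024421/3406137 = 4730.59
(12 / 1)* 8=96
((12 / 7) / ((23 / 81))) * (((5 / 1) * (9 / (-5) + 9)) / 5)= 34992 / 805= 43.47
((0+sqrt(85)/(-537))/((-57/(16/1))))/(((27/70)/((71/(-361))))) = -79520* sqrt(85)/298345923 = -0.00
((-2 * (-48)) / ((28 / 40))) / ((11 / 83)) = 79680 / 77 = 1034.81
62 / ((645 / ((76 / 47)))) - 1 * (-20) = 611012 / 30315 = 20.16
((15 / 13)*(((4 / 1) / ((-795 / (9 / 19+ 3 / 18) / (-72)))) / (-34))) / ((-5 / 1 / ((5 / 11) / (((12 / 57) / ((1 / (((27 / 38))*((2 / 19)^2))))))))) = 500707 / 1159587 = 0.43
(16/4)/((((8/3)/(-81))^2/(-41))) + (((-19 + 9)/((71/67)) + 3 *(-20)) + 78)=-171881911/1136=-151304.50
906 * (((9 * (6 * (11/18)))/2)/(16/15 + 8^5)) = 0.46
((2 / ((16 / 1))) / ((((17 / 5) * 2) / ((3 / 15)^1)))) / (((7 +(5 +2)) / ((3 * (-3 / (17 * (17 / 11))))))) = -0.00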